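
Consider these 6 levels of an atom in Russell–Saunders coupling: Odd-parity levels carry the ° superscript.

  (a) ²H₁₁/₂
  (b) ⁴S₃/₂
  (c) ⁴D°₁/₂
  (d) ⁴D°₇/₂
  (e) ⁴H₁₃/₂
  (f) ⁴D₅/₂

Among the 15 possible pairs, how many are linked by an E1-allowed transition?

(a)–(b): forbidden (parity, ΔS, ΔL, ΔJ).
(a)–(c): forbidden (ΔS, ΔL, ΔJ).
(a)–(d): forbidden (ΔS, ΔL, ΔJ).
(a)–(e): forbidden (parity, ΔS).
(a)–(f): forbidden (parity, ΔS, ΔL, ΔJ).
(b)–(c): forbidden (ΔL).
(b)–(d): forbidden (ΔL, ΔJ).
(b)–(e): forbidden (parity, ΔL, ΔJ).
(b)–(f): forbidden (parity, ΔL).
(c)–(d): forbidden (parity, ΔJ).
(c)–(e): forbidden (ΔL, ΔJ).
(c)–(f): forbidden (ΔJ).
(d)–(e): forbidden (ΔL, ΔJ).
(d)–(f): allowed.
(e)–(f): forbidden (parity, ΔL, ΔJ).
Allowed pairs: 1 of 15.

1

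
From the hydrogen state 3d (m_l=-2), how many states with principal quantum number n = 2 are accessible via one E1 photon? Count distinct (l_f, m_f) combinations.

1

E1 requires Δl = ±1, so l_f ∈ {1, 3}; with 0 ≤ l_f ≤ n_f−1 = 1, the allowed l_f values are {1}.
For l_f = 1: m_f ∈ {m_i−1, m_i, m_i+1} ∩ [−1, 1] = {-1} → 1 state.
Total: 1.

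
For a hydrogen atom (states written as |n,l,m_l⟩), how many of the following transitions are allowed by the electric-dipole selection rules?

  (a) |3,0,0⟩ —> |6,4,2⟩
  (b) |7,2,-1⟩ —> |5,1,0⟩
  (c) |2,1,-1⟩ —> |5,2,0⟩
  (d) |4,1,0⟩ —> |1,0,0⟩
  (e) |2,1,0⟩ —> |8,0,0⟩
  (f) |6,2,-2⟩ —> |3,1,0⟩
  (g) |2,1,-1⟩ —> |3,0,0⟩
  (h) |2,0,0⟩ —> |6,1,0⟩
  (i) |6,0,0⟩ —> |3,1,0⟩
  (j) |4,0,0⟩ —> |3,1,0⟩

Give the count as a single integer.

(a) forbidden — Δl = +4 (E1 requires Δl = ±1); Δm_l = +2 (E1 requires Δm_l = 0, ±1)
(b) allowed
(c) allowed
(d) allowed
(e) allowed
(f) forbidden — Δm_l = +2 (E1 requires Δm_l = 0, ±1)
(g) allowed
(h) allowed
(i) allowed
(j) allowed
Total allowed: 8 of 10.

8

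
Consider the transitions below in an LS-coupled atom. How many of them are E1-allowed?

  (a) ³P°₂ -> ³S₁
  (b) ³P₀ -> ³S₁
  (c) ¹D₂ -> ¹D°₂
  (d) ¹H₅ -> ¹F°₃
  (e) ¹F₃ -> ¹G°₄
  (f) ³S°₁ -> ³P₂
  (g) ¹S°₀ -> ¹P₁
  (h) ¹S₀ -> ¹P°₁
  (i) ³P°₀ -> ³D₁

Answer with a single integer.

7

(a) allowed
(b) forbidden (parity fails)
(c) allowed
(d) forbidden (ΔL, ΔJ fail)
(e) allowed
(f) allowed
(g) allowed
(h) allowed
(i) allowed
Total allowed: 7 of 9.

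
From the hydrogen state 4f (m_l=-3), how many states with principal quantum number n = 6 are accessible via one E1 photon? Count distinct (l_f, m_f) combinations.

4

E1 requires Δl = ±1, so l_f ∈ {2, 4}; with 0 ≤ l_f ≤ n_f−1 = 5, the allowed l_f values are {2, 4}.
For l_f = 2: m_f ∈ {m_i−1, m_i, m_i+1} ∩ [−2, 2] = {-2} → 1 state.
For l_f = 4: m_f ∈ {m_i−1, m_i, m_i+1} ∩ [−4, 4] = {-4, -3, -2} → 3 states.
Total: 4.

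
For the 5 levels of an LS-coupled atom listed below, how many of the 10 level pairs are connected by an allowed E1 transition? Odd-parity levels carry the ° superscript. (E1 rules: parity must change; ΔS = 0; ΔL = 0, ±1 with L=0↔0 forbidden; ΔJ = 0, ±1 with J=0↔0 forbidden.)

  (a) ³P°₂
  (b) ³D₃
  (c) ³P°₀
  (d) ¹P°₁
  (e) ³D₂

2

(a)–(b): allowed.
(a)–(c): forbidden (parity, ΔJ).
(a)–(d): forbidden (parity, ΔS).
(a)–(e): allowed.
(b)–(c): forbidden (ΔJ).
(b)–(d): forbidden (ΔS, ΔJ).
(b)–(e): forbidden (parity).
(c)–(d): forbidden (parity, ΔS).
(c)–(e): forbidden (ΔJ).
(d)–(e): forbidden (ΔS).
Allowed pairs: 2 of 10.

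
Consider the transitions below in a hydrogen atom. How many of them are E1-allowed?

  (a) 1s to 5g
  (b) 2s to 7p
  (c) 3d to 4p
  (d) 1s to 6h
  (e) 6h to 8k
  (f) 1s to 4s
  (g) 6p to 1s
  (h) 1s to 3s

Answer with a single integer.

(a) forbidden — Δl = +4 (E1 requires Δl = ±1)
(b) allowed
(c) allowed
(d) forbidden — Δl = +5 (E1 requires Δl = ±1)
(e) forbidden — Δl = +2 (E1 requires Δl = ±1)
(f) forbidden — Δl = +0 (E1 requires Δl = ±1)
(g) allowed
(h) forbidden — Δl = +0 (E1 requires Δl = ±1)
Total allowed: 3 of 8.

3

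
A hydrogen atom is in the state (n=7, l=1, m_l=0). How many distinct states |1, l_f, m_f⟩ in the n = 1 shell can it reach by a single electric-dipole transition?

1

E1 requires Δl = ±1, so l_f ∈ {0, 2}; with 0 ≤ l_f ≤ n_f−1 = 0, the allowed l_f values are {0}.
For l_f = 0: m_f ∈ {m_i−1, m_i, m_i+1} ∩ [−0, 0] = {0} → 1 state.
Total: 1.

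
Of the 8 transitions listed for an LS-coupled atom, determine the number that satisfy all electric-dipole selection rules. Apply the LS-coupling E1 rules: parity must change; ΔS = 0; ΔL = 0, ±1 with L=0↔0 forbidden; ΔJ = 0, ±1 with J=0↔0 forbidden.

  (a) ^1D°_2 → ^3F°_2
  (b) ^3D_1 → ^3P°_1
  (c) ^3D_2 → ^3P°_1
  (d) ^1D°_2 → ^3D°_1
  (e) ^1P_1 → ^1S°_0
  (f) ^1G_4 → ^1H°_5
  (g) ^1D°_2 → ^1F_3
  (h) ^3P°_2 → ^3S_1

6

(a) forbidden (parity, ΔS fail)
(b) allowed
(c) allowed
(d) forbidden (parity, ΔS fail)
(e) allowed
(f) allowed
(g) allowed
(h) allowed
Total allowed: 6 of 8.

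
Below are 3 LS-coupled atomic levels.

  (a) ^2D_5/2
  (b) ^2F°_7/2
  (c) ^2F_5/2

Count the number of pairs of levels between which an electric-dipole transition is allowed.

2

(a)–(b): allowed.
(a)–(c): forbidden (parity).
(b)–(c): allowed.
Allowed pairs: 2 of 3.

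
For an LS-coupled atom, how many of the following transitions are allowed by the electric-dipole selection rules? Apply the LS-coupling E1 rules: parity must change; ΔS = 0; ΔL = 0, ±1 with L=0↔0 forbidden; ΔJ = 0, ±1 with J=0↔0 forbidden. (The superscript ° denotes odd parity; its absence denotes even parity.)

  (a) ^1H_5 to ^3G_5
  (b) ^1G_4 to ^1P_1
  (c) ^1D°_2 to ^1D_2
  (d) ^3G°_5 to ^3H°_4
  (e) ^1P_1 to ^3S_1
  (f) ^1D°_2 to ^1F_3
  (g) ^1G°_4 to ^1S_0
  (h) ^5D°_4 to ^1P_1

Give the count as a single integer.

2

(a) forbidden (parity, ΔS fail)
(b) forbidden (parity, ΔL, ΔJ fail)
(c) allowed
(d) forbidden (parity fails)
(e) forbidden (parity, ΔS fail)
(f) allowed
(g) forbidden (ΔL, ΔJ fail)
(h) forbidden (ΔS, ΔJ fail)
Total allowed: 2 of 8.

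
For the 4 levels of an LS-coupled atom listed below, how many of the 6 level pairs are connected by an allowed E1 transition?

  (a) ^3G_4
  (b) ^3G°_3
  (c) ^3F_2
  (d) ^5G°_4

(a)–(b): allowed.
(a)–(c): forbidden (parity, ΔJ).
(a)–(d): forbidden (ΔS).
(b)–(c): allowed.
(b)–(d): forbidden (parity, ΔS).
(c)–(d): forbidden (ΔS, ΔJ).
Allowed pairs: 2 of 6.

2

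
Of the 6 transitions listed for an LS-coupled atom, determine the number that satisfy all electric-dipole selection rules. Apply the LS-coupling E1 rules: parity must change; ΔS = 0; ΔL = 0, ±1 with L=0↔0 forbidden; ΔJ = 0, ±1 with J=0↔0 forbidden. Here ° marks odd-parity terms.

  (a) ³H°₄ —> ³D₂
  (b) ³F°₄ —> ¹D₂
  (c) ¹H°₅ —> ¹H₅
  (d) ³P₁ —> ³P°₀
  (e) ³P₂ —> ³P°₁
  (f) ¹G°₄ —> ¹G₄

(a) forbidden (ΔL, ΔJ fail)
(b) forbidden (ΔS, ΔJ fail)
(c) allowed
(d) allowed
(e) allowed
(f) allowed
Total allowed: 4 of 6.

4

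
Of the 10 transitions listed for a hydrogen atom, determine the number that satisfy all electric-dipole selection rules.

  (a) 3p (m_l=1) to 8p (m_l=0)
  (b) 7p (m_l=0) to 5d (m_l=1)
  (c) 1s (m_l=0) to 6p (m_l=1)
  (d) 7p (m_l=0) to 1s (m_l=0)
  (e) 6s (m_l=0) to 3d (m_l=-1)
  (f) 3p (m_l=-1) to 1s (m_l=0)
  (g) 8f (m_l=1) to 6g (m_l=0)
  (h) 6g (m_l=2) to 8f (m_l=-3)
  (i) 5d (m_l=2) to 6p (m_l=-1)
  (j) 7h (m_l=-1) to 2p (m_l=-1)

(a) forbidden — Δl = +0 (E1 requires Δl = ±1)
(b) allowed
(c) allowed
(d) allowed
(e) forbidden — Δl = +2 (E1 requires Δl = ±1)
(f) allowed
(g) allowed
(h) forbidden — Δm_l = -5 (E1 requires Δm_l = 0, ±1)
(i) forbidden — Δm_l = -3 (E1 requires Δm_l = 0, ±1)
(j) forbidden — Δl = -4 (E1 requires Δl = ±1)
Total allowed: 5 of 10.

5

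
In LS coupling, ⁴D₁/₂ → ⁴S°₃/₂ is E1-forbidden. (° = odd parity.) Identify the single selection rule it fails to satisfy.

the ΔL = 0, ±1 rule

Reading off the term symbols: S 3/2→3/2, L 2→0, J 1/2→3/2, parity even→odd.
Parity must change: even → odd — satisfied.
ΔS = 0: S: 3/2 → 3/2 — satisfied.
ΔL = 0, ±1 (not L=0↔0): L: 2 → 0, ΔL = -2 — violated.
ΔJ = 0, ±1 (not J=0↔0): J: 1/2 → 3/2, ΔJ = +1 — satisfied.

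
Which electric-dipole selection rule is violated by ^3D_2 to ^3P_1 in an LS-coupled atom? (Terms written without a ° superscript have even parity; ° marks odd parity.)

parity

Parity must change: even → even — violated.
ΔS = 0: S: 1 → 1 — satisfied.
ΔL = 0, ±1 (not L=0↔0): L: 2 → 1, ΔL = -1 — satisfied.
ΔJ = 0, ±1 (not J=0↔0): J: 2 → 1, ΔJ = -1 — satisfied.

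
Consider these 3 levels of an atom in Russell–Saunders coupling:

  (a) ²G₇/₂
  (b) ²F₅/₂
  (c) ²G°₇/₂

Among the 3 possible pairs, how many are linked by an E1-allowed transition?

2

(a)–(b): forbidden (parity).
(a)–(c): allowed.
(b)–(c): allowed.
Allowed pairs: 2 of 3.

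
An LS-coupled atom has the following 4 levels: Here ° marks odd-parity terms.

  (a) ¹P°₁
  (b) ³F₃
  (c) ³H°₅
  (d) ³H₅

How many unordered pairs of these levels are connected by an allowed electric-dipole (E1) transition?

(a)–(b): forbidden (ΔS, ΔL, ΔJ).
(a)–(c): forbidden (parity, ΔS, ΔL, ΔJ).
(a)–(d): forbidden (ΔS, ΔL, ΔJ).
(b)–(c): forbidden (ΔL, ΔJ).
(b)–(d): forbidden (parity, ΔL, ΔJ).
(c)–(d): allowed.
Allowed pairs: 1 of 6.

1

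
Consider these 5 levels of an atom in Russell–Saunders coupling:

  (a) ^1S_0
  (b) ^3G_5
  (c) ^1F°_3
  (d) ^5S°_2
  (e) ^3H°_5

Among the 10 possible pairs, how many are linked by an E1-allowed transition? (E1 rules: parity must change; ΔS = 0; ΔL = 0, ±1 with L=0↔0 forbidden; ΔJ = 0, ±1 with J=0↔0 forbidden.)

(a)–(b): forbidden (parity, ΔS, ΔL, ΔJ).
(a)–(c): forbidden (ΔL, ΔJ).
(a)–(d): forbidden (ΔS, ΔL, ΔJ).
(a)–(e): forbidden (ΔS, ΔL, ΔJ).
(b)–(c): forbidden (ΔS, ΔJ).
(b)–(d): forbidden (ΔS, ΔL, ΔJ).
(b)–(e): allowed.
(c)–(d): forbidden (parity, ΔS, ΔL).
(c)–(e): forbidden (parity, ΔS, ΔL, ΔJ).
(d)–(e): forbidden (parity, ΔS, ΔL, ΔJ).
Allowed pairs: 1 of 10.

1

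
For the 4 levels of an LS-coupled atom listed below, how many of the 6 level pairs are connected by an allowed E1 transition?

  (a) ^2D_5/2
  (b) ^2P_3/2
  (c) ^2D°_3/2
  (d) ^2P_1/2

3

(a)–(b): forbidden (parity).
(a)–(c): allowed.
(a)–(d): forbidden (parity, ΔJ).
(b)–(c): allowed.
(b)–(d): forbidden (parity).
(c)–(d): allowed.
Allowed pairs: 3 of 6.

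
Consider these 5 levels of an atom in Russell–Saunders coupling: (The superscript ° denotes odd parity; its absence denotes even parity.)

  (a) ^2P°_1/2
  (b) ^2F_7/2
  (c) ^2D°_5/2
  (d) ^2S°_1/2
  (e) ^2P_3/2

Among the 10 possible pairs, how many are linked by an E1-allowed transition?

4

(a)–(b): forbidden (ΔL, ΔJ).
(a)–(c): forbidden (parity, ΔJ).
(a)–(d): forbidden (parity).
(a)–(e): allowed.
(b)–(c): allowed.
(b)–(d): forbidden (ΔL, ΔJ).
(b)–(e): forbidden (parity, ΔL, ΔJ).
(c)–(d): forbidden (parity, ΔL, ΔJ).
(c)–(e): allowed.
(d)–(e): allowed.
Allowed pairs: 4 of 10.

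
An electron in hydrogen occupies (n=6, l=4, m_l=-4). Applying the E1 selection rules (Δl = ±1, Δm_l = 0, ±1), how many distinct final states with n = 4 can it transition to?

1

E1 requires Δl = ±1, so l_f ∈ {3, 5}; with 0 ≤ l_f ≤ n_f−1 = 3, the allowed l_f values are {3}.
For l_f = 3: m_f ∈ {m_i−1, m_i, m_i+1} ∩ [−3, 3] = {-3} → 1 state.
Total: 1.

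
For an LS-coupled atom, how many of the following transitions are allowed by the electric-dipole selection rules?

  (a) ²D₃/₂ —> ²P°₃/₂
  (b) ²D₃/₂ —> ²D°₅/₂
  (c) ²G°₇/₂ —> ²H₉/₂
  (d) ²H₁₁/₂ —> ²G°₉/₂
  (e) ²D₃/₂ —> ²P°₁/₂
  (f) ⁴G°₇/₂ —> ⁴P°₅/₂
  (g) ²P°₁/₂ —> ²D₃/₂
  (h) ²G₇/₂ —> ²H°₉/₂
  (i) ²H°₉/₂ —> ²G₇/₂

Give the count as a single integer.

8

(a) allowed
(b) allowed
(c) allowed
(d) allowed
(e) allowed
(f) forbidden (parity, ΔL fail)
(g) allowed
(h) allowed
(i) allowed
Total allowed: 8 of 9.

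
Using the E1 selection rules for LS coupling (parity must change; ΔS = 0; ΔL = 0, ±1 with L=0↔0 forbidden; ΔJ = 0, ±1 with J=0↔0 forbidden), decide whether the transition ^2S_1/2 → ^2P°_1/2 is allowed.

Initial level: S=1/2, L=0, J=1/2, parity even. Final level: S=1/2, L=1, J=1/2, parity odd.
Parity must change: even → odd — satisfied.
ΔS = 0: S: 1/2 → 1/2 — satisfied.
ΔL = 0, ±1 (not L=0↔0): L: 0 → 1, ΔL = +1 — satisfied.
ΔJ = 0, ±1 (not J=0↔0): J: 1/2 → 1/2, ΔJ = +0 — satisfied.
All four E1 rules are satisfied.

allowed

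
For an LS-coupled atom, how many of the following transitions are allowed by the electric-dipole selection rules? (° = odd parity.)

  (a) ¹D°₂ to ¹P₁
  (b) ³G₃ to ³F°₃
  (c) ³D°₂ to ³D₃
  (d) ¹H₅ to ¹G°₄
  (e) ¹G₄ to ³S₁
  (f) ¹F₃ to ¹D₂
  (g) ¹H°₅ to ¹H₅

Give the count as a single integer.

5

(a) allowed
(b) allowed
(c) allowed
(d) allowed
(e) forbidden (parity, ΔS, ΔL, ΔJ fail)
(f) forbidden (parity fails)
(g) allowed
Total allowed: 5 of 7.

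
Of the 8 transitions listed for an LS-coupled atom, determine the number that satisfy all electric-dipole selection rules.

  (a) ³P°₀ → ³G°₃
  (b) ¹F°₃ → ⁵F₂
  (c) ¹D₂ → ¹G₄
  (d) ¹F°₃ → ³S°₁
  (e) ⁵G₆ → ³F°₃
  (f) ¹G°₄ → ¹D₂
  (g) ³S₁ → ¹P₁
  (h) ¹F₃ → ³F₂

(a) forbidden (parity, ΔL, ΔJ fail)
(b) forbidden (ΔS fails)
(c) forbidden (parity, ΔL, ΔJ fail)
(d) forbidden (parity, ΔS, ΔL, ΔJ fail)
(e) forbidden (ΔS, ΔJ fail)
(f) forbidden (ΔL, ΔJ fail)
(g) forbidden (parity, ΔS fail)
(h) forbidden (parity, ΔS fail)
Total allowed: 0 of 8.

0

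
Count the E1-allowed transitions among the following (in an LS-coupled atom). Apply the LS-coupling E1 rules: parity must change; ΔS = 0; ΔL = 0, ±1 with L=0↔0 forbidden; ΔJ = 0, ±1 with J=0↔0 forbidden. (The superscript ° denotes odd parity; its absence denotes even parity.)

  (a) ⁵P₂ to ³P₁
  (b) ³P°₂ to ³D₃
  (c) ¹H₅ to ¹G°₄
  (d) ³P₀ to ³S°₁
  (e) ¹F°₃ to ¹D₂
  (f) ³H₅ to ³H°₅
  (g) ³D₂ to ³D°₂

(a) forbidden (parity, ΔS fail)
(b) allowed
(c) allowed
(d) allowed
(e) allowed
(f) allowed
(g) allowed
Total allowed: 6 of 7.

6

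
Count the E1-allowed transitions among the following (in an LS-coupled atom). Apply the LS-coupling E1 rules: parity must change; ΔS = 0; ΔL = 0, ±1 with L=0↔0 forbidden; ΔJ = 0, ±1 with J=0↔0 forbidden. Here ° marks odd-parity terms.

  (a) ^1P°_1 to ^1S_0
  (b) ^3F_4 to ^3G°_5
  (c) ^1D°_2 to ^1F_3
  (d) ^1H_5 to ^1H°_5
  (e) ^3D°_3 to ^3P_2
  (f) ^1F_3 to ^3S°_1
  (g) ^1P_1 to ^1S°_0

6

(a) allowed
(b) allowed
(c) allowed
(d) allowed
(e) allowed
(f) forbidden (ΔS, ΔL, ΔJ fail)
(g) allowed
Total allowed: 6 of 7.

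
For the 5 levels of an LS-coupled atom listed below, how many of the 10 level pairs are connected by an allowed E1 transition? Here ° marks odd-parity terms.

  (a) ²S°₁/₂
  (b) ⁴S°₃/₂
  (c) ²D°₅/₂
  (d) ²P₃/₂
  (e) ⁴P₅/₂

3

(a)–(b): forbidden (parity, ΔS, ΔL).
(a)–(c): forbidden (parity, ΔL, ΔJ).
(a)–(d): allowed.
(a)–(e): forbidden (ΔS, ΔJ).
(b)–(c): forbidden (parity, ΔS, ΔL).
(b)–(d): forbidden (ΔS).
(b)–(e): allowed.
(c)–(d): allowed.
(c)–(e): forbidden (ΔS).
(d)–(e): forbidden (parity, ΔS).
Allowed pairs: 3 of 10.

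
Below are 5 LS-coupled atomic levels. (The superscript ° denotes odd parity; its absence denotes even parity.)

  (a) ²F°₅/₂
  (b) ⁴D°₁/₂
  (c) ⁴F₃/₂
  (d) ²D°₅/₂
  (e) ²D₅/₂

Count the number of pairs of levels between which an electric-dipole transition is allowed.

(a)–(b): forbidden (parity, ΔS, ΔJ).
(a)–(c): forbidden (ΔS).
(a)–(d): forbidden (parity).
(a)–(e): allowed.
(b)–(c): allowed.
(b)–(d): forbidden (parity, ΔS, ΔJ).
(b)–(e): forbidden (ΔS, ΔJ).
(c)–(d): forbidden (ΔS).
(c)–(e): forbidden (parity, ΔS).
(d)–(e): allowed.
Allowed pairs: 3 of 10.

3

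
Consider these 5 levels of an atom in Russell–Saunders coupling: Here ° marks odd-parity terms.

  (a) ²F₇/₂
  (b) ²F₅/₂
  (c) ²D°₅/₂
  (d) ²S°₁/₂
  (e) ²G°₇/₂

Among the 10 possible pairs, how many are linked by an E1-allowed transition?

4

(a)–(b): forbidden (parity).
(a)–(c): allowed.
(a)–(d): forbidden (ΔL, ΔJ).
(a)–(e): allowed.
(b)–(c): allowed.
(b)–(d): forbidden (ΔL, ΔJ).
(b)–(e): allowed.
(c)–(d): forbidden (parity, ΔL, ΔJ).
(c)–(e): forbidden (parity, ΔL).
(d)–(e): forbidden (parity, ΔL, ΔJ).
Allowed pairs: 4 of 10.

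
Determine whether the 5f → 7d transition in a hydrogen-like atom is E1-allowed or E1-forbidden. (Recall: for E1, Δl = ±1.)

allowed

Initial l = 3, final l = 2, so Δl = -1. E1 requires Δl = ±1: satisfied.
All E1 selection rules are satisfied.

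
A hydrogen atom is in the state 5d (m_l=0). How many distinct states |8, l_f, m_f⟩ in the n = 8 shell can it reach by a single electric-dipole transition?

E1 requires Δl = ±1, so l_f ∈ {1, 3}; with 0 ≤ l_f ≤ n_f−1 = 7, the allowed l_f values are {1, 3}.
For l_f = 1: m_f ∈ {m_i−1, m_i, m_i+1} ∩ [−1, 1] = {-1, 0, 1} → 3 states.
For l_f = 3: m_f ∈ {m_i−1, m_i, m_i+1} ∩ [−3, 3] = {-1, 0, 1} → 3 states.
Total: 6.

6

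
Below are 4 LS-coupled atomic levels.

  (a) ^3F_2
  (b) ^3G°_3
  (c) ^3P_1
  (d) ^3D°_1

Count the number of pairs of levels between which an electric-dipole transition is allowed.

3

(a)–(b): allowed.
(a)–(c): forbidden (parity, ΔL).
(a)–(d): allowed.
(b)–(c): forbidden (ΔL, ΔJ).
(b)–(d): forbidden (parity, ΔL, ΔJ).
(c)–(d): allowed.
Allowed pairs: 3 of 6.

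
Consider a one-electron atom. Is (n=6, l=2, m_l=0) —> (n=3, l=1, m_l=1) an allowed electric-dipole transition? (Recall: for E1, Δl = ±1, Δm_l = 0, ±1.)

allowed

Δl = 1 − 2 = -1; the E1 rule Δl = ±1 is satisfied.
Δm_l = 1 − (0) = +1. E1 requires Δm_l = 0, ±1: satisfied.
All E1 selection rules are satisfied.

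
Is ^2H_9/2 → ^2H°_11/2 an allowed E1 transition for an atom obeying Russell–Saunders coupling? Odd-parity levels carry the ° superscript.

allowed

Parity must change: even → odd — passes.
ΔS = 0: S: 1/2 → 1/2 — passes.
ΔL = 0, ±1 (not L=0↔0): L: 5 → 5, ΔL = +0 — passes.
ΔJ = 0, ±1 (not J=0↔0): J: 9/2 → 11/2, ΔJ = +1 — passes.
All four E1 rules are satisfied.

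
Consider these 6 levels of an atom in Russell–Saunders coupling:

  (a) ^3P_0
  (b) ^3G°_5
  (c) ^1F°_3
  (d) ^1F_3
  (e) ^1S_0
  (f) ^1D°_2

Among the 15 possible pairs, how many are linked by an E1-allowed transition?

(a)–(b): forbidden (ΔL, ΔJ).
(a)–(c): forbidden (ΔS, ΔL, ΔJ).
(a)–(d): forbidden (parity, ΔS, ΔL, ΔJ).
(a)–(e): forbidden (parity, ΔS, ΔJ).
(a)–(f): forbidden (ΔS, ΔJ).
(b)–(c): forbidden (parity, ΔS, ΔJ).
(b)–(d): forbidden (ΔS, ΔJ).
(b)–(e): forbidden (ΔS, ΔL, ΔJ).
(b)–(f): forbidden (parity, ΔS, ΔL, ΔJ).
(c)–(d): allowed.
(c)–(e): forbidden (ΔL, ΔJ).
(c)–(f): forbidden (parity).
(d)–(e): forbidden (parity, ΔL, ΔJ).
(d)–(f): allowed.
(e)–(f): forbidden (ΔL, ΔJ).
Allowed pairs: 2 of 15.

2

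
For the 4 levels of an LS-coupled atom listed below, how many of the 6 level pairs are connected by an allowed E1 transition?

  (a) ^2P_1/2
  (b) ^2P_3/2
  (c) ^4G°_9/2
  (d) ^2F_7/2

0

(a)–(b): forbidden (parity).
(a)–(c): forbidden (ΔS, ΔL, ΔJ).
(a)–(d): forbidden (parity, ΔL, ΔJ).
(b)–(c): forbidden (ΔS, ΔL, ΔJ).
(b)–(d): forbidden (parity, ΔL, ΔJ).
(c)–(d): forbidden (ΔS).
Allowed pairs: 0 of 6.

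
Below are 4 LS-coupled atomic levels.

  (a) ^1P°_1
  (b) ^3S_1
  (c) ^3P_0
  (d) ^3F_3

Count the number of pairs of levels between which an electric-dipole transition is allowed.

0

(a)–(b): forbidden (ΔS).
(a)–(c): forbidden (ΔS).
(a)–(d): forbidden (ΔS, ΔL, ΔJ).
(b)–(c): forbidden (parity).
(b)–(d): forbidden (parity, ΔL, ΔJ).
(c)–(d): forbidden (parity, ΔL, ΔJ).
Allowed pairs: 0 of 6.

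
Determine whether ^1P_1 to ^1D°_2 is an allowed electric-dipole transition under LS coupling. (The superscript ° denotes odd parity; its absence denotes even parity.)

Parity must change: even → odd — ok.
ΔS = 0: S: 0 → 0 — ok.
ΔL = 0, ±1 (not L=0↔0): L: 1 → 2, ΔL = +1 — ok.
ΔJ = 0, ±1 (not J=0↔0): J: 1 → 2, ΔJ = +1 — ok.
All four E1 rules are satisfied.

allowed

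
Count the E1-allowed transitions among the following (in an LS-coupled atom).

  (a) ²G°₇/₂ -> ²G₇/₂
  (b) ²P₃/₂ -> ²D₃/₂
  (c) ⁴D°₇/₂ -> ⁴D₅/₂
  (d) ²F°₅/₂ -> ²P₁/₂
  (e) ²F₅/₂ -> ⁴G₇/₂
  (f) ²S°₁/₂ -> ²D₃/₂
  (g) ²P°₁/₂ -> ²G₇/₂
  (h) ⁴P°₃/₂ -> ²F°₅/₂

(a) allowed
(b) forbidden (parity fails)
(c) allowed
(d) forbidden (ΔL, ΔJ fail)
(e) forbidden (parity, ΔS fail)
(f) forbidden (ΔL fails)
(g) forbidden (ΔL, ΔJ fail)
(h) forbidden (parity, ΔS, ΔL fail)
Total allowed: 2 of 8.

2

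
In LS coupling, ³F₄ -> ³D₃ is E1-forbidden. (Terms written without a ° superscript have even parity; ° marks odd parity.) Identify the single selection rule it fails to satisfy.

parity

ΔL = 0, ±1 (not L=0↔0): L: 3 → 2, ΔL = -1 — passes.
ΔJ = 0, ±1 (not J=0↔0): J: 4 → 3, ΔJ = -1 — passes.
ΔS = 0: S: 1 → 1 — passes.
Parity must change: even → even — fails.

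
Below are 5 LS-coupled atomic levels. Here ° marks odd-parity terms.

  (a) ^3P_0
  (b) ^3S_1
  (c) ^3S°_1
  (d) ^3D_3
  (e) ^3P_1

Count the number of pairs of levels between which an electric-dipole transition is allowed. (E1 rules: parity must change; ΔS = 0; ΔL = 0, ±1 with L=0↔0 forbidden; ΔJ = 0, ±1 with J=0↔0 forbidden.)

2

(a)–(b): forbidden (parity).
(a)–(c): allowed.
(a)–(d): forbidden (parity, ΔJ).
(a)–(e): forbidden (parity).
(b)–(c): forbidden (ΔL).
(b)–(d): forbidden (parity, ΔL, ΔJ).
(b)–(e): forbidden (parity).
(c)–(d): forbidden (ΔL, ΔJ).
(c)–(e): allowed.
(d)–(e): forbidden (parity, ΔJ).
Allowed pairs: 2 of 10.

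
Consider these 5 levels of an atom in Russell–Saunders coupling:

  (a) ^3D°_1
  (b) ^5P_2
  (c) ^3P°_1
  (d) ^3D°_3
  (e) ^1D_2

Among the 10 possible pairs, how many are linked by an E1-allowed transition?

0

(a)–(b): forbidden (ΔS).
(a)–(c): forbidden (parity).
(a)–(d): forbidden (parity, ΔJ).
(a)–(e): forbidden (ΔS).
(b)–(c): forbidden (ΔS).
(b)–(d): forbidden (ΔS).
(b)–(e): forbidden (parity, ΔS).
(c)–(d): forbidden (parity, ΔJ).
(c)–(e): forbidden (ΔS).
(d)–(e): forbidden (ΔS).
Allowed pairs: 0 of 10.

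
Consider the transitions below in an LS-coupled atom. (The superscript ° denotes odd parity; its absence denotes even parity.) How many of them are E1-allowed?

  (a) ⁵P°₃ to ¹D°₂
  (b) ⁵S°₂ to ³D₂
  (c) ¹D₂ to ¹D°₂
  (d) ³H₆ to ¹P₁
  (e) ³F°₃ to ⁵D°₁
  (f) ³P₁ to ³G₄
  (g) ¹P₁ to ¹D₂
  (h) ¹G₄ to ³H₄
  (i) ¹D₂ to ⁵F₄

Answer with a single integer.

1

(a) forbidden (parity, ΔS fail)
(b) forbidden (ΔS, ΔL fail)
(c) allowed
(d) forbidden (parity, ΔS, ΔL, ΔJ fail)
(e) forbidden (parity, ΔS, ΔJ fail)
(f) forbidden (parity, ΔL, ΔJ fail)
(g) forbidden (parity fails)
(h) forbidden (parity, ΔS fail)
(i) forbidden (parity, ΔS, ΔJ fail)
Total allowed: 1 of 9.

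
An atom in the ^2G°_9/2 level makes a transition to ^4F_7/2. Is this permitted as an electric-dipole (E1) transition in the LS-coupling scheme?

Reading off the term symbols: S 1/2→3/2, L 4→3, J 9/2→7/2, parity odd→even.
ΔS = 0: S: 1/2 → 3/2 — fails.
ΔJ = 0, ±1 (not J=0↔0): J: 9/2 → 7/2, ΔJ = -1 — passes.
ΔL = 0, ±1 (not L=0↔0): L: 4 → 3, ΔL = -1 — passes.
Parity must change: odd → even — passes.
Rule(s) violated: ΔS.

forbidden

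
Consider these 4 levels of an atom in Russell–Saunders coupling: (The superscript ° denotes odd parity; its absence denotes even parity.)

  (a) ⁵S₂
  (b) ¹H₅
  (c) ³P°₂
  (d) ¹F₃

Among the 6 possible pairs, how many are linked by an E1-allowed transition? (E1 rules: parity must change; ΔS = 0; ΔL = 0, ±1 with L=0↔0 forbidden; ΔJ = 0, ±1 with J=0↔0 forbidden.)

0

(a)–(b): forbidden (parity, ΔS, ΔL, ΔJ).
(a)–(c): forbidden (ΔS).
(a)–(d): forbidden (parity, ΔS, ΔL).
(b)–(c): forbidden (ΔS, ΔL, ΔJ).
(b)–(d): forbidden (parity, ΔL, ΔJ).
(c)–(d): forbidden (ΔS, ΔL).
Allowed pairs: 0 of 6.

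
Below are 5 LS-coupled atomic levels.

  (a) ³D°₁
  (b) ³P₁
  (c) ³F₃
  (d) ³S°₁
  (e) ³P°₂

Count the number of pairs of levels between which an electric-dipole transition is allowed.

3

(a)–(b): allowed.
(a)–(c): forbidden (ΔJ).
(a)–(d): forbidden (parity, ΔL).
(a)–(e): forbidden (parity).
(b)–(c): forbidden (parity, ΔL, ΔJ).
(b)–(d): allowed.
(b)–(e): allowed.
(c)–(d): forbidden (ΔL, ΔJ).
(c)–(e): forbidden (ΔL).
(d)–(e): forbidden (parity).
Allowed pairs: 3 of 10.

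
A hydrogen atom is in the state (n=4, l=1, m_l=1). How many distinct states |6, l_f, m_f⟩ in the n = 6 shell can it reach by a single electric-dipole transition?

4

E1 requires Δl = ±1, so l_f ∈ {0, 2}; with 0 ≤ l_f ≤ n_f−1 = 5, the allowed l_f values are {0, 2}.
For l_f = 0: m_f ∈ {m_i−1, m_i, m_i+1} ∩ [−0, 0] = {0} → 1 state.
For l_f = 2: m_f ∈ {m_i−1, m_i, m_i+1} ∩ [−2, 2] = {0, 1, 2} → 3 states.
Total: 4.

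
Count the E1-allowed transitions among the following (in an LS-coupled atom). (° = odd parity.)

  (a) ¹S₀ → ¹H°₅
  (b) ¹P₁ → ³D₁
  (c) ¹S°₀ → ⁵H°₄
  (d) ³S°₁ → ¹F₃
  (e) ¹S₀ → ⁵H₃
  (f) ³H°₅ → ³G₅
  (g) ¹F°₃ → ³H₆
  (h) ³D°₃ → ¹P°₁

1

(a) forbidden (ΔL, ΔJ fail)
(b) forbidden (parity, ΔS fail)
(c) forbidden (parity, ΔS, ΔL, ΔJ fail)
(d) forbidden (ΔS, ΔL, ΔJ fail)
(e) forbidden (parity, ΔS, ΔL, ΔJ fail)
(f) allowed
(g) forbidden (ΔS, ΔL, ΔJ fail)
(h) forbidden (parity, ΔS, ΔJ fail)
Total allowed: 1 of 8.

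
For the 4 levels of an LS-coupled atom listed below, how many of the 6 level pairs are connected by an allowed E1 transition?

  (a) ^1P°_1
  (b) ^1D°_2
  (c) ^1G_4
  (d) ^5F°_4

(a)–(b): forbidden (parity).
(a)–(c): forbidden (ΔL, ΔJ).
(a)–(d): forbidden (parity, ΔS, ΔL, ΔJ).
(b)–(c): forbidden (ΔL, ΔJ).
(b)–(d): forbidden (parity, ΔS, ΔJ).
(c)–(d): forbidden (ΔS).
Allowed pairs: 0 of 6.

0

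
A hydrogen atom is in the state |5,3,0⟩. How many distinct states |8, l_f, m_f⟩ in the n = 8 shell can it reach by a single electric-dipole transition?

E1 requires Δl = ±1, so l_f ∈ {2, 4}; with 0 ≤ l_f ≤ n_f−1 = 7, the allowed l_f values are {2, 4}.
For l_f = 2: m_f ∈ {m_i−1, m_i, m_i+1} ∩ [−2, 2] = {-1, 0, 1} → 3 states.
For l_f = 4: m_f ∈ {m_i−1, m_i, m_i+1} ∩ [−4, 4] = {-1, 0, 1} → 3 states.
Total: 6.

6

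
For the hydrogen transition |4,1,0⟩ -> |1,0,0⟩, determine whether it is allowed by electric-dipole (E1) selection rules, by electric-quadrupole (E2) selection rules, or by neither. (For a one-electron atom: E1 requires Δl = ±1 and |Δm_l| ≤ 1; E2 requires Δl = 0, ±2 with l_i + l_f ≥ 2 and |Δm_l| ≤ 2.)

E1

Δl = 0 − 1 = -1; l_i + l_f = 1.
Δm_l = +0.
E1 (Δl = ±1, |Δm_l| ≤ 1): satisfied.
E2 (Δl = 0,±2, l_i+l_f ≥ 2, |Δm_l| ≤ 2): not satisfied.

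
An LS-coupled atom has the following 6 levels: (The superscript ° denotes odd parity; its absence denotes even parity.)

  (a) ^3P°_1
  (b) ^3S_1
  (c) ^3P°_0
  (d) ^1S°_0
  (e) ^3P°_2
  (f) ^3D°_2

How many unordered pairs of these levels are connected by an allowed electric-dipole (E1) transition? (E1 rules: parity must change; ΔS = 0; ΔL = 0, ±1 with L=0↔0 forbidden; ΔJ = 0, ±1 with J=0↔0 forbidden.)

3

(a)–(b): allowed.
(a)–(c): forbidden (parity).
(a)–(d): forbidden (parity, ΔS).
(a)–(e): forbidden (parity).
(a)–(f): forbidden (parity).
(b)–(c): allowed.
(b)–(d): forbidden (ΔS, ΔL).
(b)–(e): allowed.
(b)–(f): forbidden (ΔL).
(c)–(d): forbidden (parity, ΔS, ΔJ).
(c)–(e): forbidden (parity, ΔJ).
(c)–(f): forbidden (parity, ΔJ).
(d)–(e): forbidden (parity, ΔS, ΔJ).
(d)–(f): forbidden (parity, ΔS, ΔL, ΔJ).
(e)–(f): forbidden (parity).
Allowed pairs: 3 of 15.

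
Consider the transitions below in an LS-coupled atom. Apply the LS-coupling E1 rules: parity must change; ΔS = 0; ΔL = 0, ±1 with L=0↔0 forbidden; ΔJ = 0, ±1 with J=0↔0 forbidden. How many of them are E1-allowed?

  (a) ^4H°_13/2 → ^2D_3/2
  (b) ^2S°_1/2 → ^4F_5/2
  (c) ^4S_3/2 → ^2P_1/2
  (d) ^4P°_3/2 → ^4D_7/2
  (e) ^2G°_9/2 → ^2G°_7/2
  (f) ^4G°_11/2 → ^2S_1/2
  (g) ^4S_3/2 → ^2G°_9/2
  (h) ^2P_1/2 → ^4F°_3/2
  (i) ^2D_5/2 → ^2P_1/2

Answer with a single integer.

(a) forbidden (ΔS, ΔL, ΔJ fail)
(b) forbidden (ΔS, ΔL, ΔJ fail)
(c) forbidden (parity, ΔS fail)
(d) forbidden (ΔJ fails)
(e) forbidden (parity fails)
(f) forbidden (ΔS, ΔL, ΔJ fail)
(g) forbidden (ΔS, ΔL, ΔJ fail)
(h) forbidden (ΔS, ΔL fail)
(i) forbidden (parity, ΔJ fail)
Total allowed: 0 of 9.

0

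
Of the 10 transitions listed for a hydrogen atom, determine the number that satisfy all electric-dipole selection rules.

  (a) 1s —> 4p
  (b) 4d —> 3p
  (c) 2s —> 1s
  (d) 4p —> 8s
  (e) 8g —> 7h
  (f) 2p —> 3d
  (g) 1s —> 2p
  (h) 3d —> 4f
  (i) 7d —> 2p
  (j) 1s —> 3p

(a) allowed
(b) allowed
(c) forbidden — Δl = +0 (E1 requires Δl = ±1)
(d) allowed
(e) allowed
(f) allowed
(g) allowed
(h) allowed
(i) allowed
(j) allowed
Total allowed: 9 of 10.

9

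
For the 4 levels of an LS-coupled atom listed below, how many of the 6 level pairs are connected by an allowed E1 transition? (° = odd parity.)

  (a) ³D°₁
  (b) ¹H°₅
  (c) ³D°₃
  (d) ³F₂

(a)–(b): forbidden (parity, ΔS, ΔL, ΔJ).
(a)–(c): forbidden (parity, ΔJ).
(a)–(d): allowed.
(b)–(c): forbidden (parity, ΔS, ΔL, ΔJ).
(b)–(d): forbidden (ΔS, ΔL, ΔJ).
(c)–(d): allowed.
Allowed pairs: 2 of 6.

2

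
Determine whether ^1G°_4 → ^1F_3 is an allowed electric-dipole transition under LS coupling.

allowed

Reading off the term symbols: S 0→0, L 4→3, J 4→3, parity odd→even.
ΔJ = 0, ±1 (not J=0↔0): J: 4 → 3, ΔJ = -1 — ✓.
Parity must change: odd → even — ✓.
ΔS = 0: S: 0 → 0 — ✓.
ΔL = 0, ±1 (not L=0↔0): L: 4 → 3, ΔL = -1 — ✓.
All four E1 rules are satisfied.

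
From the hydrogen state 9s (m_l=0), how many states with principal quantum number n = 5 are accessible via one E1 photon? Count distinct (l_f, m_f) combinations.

3

E1 requires Δl = ±1, so l_f ∈ {-1, 1}; with 0 ≤ l_f ≤ n_f−1 = 4, the allowed l_f values are {1}.
For l_f = 1: m_f ∈ {m_i−1, m_i, m_i+1} ∩ [−1, 1] = {-1, 0, 1} → 3 states.
Total: 3.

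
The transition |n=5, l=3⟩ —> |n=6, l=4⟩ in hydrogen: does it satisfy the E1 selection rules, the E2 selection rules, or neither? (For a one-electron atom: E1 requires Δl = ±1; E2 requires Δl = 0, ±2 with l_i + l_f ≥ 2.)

E1

Δl = 4 − 3 = +1; l_i + l_f = 7.
E1 (Δl = ±1): satisfied.
E2 (Δl = 0,±2, l_i+l_f ≥ 2): not satisfied.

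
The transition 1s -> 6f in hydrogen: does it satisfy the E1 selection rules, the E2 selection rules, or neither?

Δl = 3 − 0 = +3; l_i + l_f = 3.
E1 (Δl = ±1): not satisfied.
E2 (Δl = 0,±2, l_i+l_f ≥ 2): not satisfied.

neither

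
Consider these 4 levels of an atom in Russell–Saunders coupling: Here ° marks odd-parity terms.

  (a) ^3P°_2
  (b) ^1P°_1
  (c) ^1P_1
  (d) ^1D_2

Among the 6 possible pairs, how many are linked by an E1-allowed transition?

2

(a)–(b): forbidden (parity, ΔS).
(a)–(c): forbidden (ΔS).
(a)–(d): forbidden (ΔS).
(b)–(c): allowed.
(b)–(d): allowed.
(c)–(d): forbidden (parity).
Allowed pairs: 2 of 6.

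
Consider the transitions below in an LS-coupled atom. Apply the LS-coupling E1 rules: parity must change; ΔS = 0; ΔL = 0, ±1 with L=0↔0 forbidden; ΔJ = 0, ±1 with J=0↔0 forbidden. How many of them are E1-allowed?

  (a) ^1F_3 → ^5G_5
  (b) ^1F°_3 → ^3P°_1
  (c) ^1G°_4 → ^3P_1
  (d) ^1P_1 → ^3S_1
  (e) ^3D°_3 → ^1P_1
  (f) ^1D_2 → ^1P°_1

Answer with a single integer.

1

(a) forbidden (parity, ΔS, ΔJ fail)
(b) forbidden (parity, ΔS, ΔL, ΔJ fail)
(c) forbidden (ΔS, ΔL, ΔJ fail)
(d) forbidden (parity, ΔS fail)
(e) forbidden (ΔS, ΔJ fail)
(f) allowed
Total allowed: 1 of 6.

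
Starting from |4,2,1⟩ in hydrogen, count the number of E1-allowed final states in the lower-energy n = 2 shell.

2

E1 requires Δl = ±1, so l_f ∈ {1, 3}; with 0 ≤ l_f ≤ n_f−1 = 1, the allowed l_f values are {1}.
For l_f = 1: m_f ∈ {m_i−1, m_i, m_i+1} ∩ [−1, 1] = {0, 1} → 2 states.
Total: 2.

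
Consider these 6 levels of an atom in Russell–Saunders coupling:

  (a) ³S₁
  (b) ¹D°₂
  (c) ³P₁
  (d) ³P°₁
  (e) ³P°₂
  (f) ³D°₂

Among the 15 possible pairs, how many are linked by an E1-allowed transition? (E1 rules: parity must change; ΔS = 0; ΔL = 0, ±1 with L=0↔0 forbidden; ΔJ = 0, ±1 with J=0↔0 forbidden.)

5

(a)–(b): forbidden (ΔS, ΔL).
(a)–(c): forbidden (parity).
(a)–(d): allowed.
(a)–(e): allowed.
(a)–(f): forbidden (ΔL).
(b)–(c): forbidden (ΔS).
(b)–(d): forbidden (parity, ΔS).
(b)–(e): forbidden (parity, ΔS).
(b)–(f): forbidden (parity, ΔS).
(c)–(d): allowed.
(c)–(e): allowed.
(c)–(f): allowed.
(d)–(e): forbidden (parity).
(d)–(f): forbidden (parity).
(e)–(f): forbidden (parity).
Allowed pairs: 5 of 15.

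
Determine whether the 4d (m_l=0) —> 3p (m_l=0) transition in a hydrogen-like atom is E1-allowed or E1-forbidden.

Δl = 1 − 2 = -1; the E1 rule Δl = ±1 is passes.
m_l: 0 → 0 (Δm_l = +0). |Δm_l| ≤ 1 passes.
All E1 selection rules are satisfied.

allowed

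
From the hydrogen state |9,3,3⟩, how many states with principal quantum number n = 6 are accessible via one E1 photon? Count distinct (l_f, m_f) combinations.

4

E1 requires Δl = ±1, so l_f ∈ {2, 4}; with 0 ≤ l_f ≤ n_f−1 = 5, the allowed l_f values are {2, 4}.
For l_f = 2: m_f ∈ {m_i−1, m_i, m_i+1} ∩ [−2, 2] = {2} → 1 state.
For l_f = 4: m_f ∈ {m_i−1, m_i, m_i+1} ∩ [−4, 4] = {2, 3, 4} → 3 states.
Total: 4.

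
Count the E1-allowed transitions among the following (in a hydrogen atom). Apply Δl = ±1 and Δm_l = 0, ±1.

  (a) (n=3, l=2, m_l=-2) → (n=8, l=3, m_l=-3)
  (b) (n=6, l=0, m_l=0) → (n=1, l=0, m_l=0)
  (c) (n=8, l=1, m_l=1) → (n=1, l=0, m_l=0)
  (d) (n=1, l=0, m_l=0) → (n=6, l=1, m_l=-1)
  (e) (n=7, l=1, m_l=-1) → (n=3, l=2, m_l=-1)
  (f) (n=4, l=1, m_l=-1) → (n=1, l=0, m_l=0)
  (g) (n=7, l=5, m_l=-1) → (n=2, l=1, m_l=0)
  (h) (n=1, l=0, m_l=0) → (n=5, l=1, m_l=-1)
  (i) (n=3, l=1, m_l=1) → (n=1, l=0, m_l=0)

(a) allowed
(b) forbidden — Δl = +0 (E1 requires Δl = ±1)
(c) allowed
(d) allowed
(e) allowed
(f) allowed
(g) forbidden — Δl = -4 (E1 requires Δl = ±1)
(h) allowed
(i) allowed
Total allowed: 7 of 9.

7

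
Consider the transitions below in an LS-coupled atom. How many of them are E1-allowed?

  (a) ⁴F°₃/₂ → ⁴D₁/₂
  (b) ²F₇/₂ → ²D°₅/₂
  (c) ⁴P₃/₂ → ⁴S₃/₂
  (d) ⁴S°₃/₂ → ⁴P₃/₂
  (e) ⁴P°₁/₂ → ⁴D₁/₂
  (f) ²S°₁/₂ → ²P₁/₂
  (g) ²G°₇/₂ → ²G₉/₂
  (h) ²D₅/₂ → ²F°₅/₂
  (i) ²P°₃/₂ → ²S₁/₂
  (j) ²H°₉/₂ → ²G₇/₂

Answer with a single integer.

(a) allowed
(b) allowed
(c) forbidden (parity fails)
(d) allowed
(e) allowed
(f) allowed
(g) allowed
(h) allowed
(i) allowed
(j) allowed
Total allowed: 9 of 10.

9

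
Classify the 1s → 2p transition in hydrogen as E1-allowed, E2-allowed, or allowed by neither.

E1

Δl = 1 − 0 = +1; l_i + l_f = 1.
E1 (Δl = ±1): satisfied.
E2 (Δl = 0,±2, l_i+l_f ≥ 2): not satisfied.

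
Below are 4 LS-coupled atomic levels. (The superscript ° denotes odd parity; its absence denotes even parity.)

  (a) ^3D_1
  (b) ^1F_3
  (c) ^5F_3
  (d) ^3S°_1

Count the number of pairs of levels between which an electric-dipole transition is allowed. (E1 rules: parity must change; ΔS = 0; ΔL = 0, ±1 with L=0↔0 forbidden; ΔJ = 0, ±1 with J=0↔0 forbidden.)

0

(a)–(b): forbidden (parity, ΔS, ΔJ).
(a)–(c): forbidden (parity, ΔS, ΔJ).
(a)–(d): forbidden (ΔL).
(b)–(c): forbidden (parity, ΔS).
(b)–(d): forbidden (ΔS, ΔL, ΔJ).
(c)–(d): forbidden (ΔS, ΔL, ΔJ).
Allowed pairs: 0 of 6.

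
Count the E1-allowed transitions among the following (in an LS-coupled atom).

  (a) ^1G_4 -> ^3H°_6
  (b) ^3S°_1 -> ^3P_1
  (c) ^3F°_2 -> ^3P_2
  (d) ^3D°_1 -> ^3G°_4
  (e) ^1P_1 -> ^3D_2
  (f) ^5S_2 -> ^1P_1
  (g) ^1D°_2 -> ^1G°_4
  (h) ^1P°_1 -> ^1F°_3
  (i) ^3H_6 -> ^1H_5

(a) forbidden (ΔS, ΔJ fail)
(b) allowed
(c) forbidden (ΔL fails)
(d) forbidden (parity, ΔL, ΔJ fail)
(e) forbidden (parity, ΔS fail)
(f) forbidden (parity, ΔS fail)
(g) forbidden (parity, ΔL, ΔJ fail)
(h) forbidden (parity, ΔL, ΔJ fail)
(i) forbidden (parity, ΔS fail)
Total allowed: 1 of 9.

1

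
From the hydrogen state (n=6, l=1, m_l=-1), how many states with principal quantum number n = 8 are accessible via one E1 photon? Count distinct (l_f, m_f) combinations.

E1 requires Δl = ±1, so l_f ∈ {0, 2}; with 0 ≤ l_f ≤ n_f−1 = 7, the allowed l_f values are {0, 2}.
For l_f = 0: m_f ∈ {m_i−1, m_i, m_i+1} ∩ [−0, 0] = {0} → 1 state.
For l_f = 2: m_f ∈ {m_i−1, m_i, m_i+1} ∩ [−2, 2] = {-2, -1, 0} → 3 states.
Total: 4.

4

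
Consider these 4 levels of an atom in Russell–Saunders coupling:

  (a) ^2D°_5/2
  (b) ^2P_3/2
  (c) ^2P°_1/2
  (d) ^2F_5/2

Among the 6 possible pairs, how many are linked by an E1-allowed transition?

(a)–(b): allowed.
(a)–(c): forbidden (parity, ΔJ).
(a)–(d): allowed.
(b)–(c): allowed.
(b)–(d): forbidden (parity, ΔL).
(c)–(d): forbidden (ΔL, ΔJ).
Allowed pairs: 3 of 6.

3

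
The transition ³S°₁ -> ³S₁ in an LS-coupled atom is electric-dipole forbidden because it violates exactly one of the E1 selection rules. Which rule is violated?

Reading off the term symbols: S 1→1, L 0→0, J 1→1, parity odd→even.
ΔJ = 0, ±1 (not J=0↔0): J: 1 → 1, ΔJ = +0 — satisfied.
Parity must change: odd → even — satisfied.
ΔL = 0, ±1 (not L=0↔0): L: 0 → 0, ΔL = +0 — violated.
ΔS = 0: S: 1 → 1 — satisfied.

the L=0 ↔ L=0 exclusion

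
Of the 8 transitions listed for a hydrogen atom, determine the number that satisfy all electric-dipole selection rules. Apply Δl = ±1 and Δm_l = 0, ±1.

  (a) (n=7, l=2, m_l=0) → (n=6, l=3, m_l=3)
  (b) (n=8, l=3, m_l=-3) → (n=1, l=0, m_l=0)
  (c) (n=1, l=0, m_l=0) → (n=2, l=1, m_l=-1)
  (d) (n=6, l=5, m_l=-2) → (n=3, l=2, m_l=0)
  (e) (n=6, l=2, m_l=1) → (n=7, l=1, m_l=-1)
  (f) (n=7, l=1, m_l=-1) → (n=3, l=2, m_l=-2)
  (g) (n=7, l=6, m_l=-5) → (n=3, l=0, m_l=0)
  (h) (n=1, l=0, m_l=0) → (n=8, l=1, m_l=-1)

(a) forbidden — Δm_l = +3 (E1 requires Δm_l = 0, ±1)
(b) forbidden — Δl = -3 (E1 requires Δl = ±1); Δm_l = +3 (E1 requires Δm_l = 0, ±1)
(c) allowed
(d) forbidden — Δl = -3 (E1 requires Δl = ±1); Δm_l = +2 (E1 requires Δm_l = 0, ±1)
(e) forbidden — Δm_l = -2 (E1 requires Δm_l = 0, ±1)
(f) allowed
(g) forbidden — Δl = -6 (E1 requires Δl = ±1); Δm_l = +5 (E1 requires Δm_l = 0, ±1)
(h) allowed
Total allowed: 3 of 8.

3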